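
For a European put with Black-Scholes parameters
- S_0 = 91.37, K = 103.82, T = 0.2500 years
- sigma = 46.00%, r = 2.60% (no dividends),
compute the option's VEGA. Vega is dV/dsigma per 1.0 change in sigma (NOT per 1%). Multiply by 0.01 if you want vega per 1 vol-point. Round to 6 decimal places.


d1 = -0.4121366669; d2 = -0.6421366669
phi(d1) = 0.3664596536; exp(-qT) = 1.0000000000; exp(-rT) = 0.9935210793
Vega = S * exp(-qT) * phi(d1) * sqrt(T) = 91.3700 * 1.0000000000 * 0.3664596536 * 0.5000000000 = 16.741709

Answer: Vega = 16.741709


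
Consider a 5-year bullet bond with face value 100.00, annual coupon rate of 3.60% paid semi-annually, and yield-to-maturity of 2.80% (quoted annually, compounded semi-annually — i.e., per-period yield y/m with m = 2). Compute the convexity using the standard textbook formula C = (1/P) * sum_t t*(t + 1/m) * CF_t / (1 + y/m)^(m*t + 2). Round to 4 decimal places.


Coupon per period c = face * coupon_rate / m = 1.800000
Periods per year m = 2; per-period yield y/m = 0.014000
Number of cashflows N = 10
Cashflows (t years, CF_t, discount factor 1/(1+y/m)^(m*t), PV):
  t = 0.5000: CF_t = 1.800000, DF = 0.986193, PV = 1.775148
  t = 1.0000: CF_t = 1.800000, DF = 0.972577, PV = 1.750639
  t = 1.5000: CF_t = 1.800000, DF = 0.959149, PV = 1.726468
  t = 2.0000: CF_t = 1.800000, DF = 0.945906, PV = 1.702632
  t = 2.5000: CF_t = 1.800000, DF = 0.932847, PV = 1.679124
  t = 3.0000: CF_t = 1.800000, DF = 0.919967, PV = 1.655941
  t = 3.5000: CF_t = 1.800000, DF = 0.907265, PV = 1.633078
  t = 4.0000: CF_t = 1.800000, DF = 0.894739, PV = 1.610530
  t = 4.5000: CF_t = 1.800000, DF = 0.882386, PV = 1.588294
  t = 5.0000: CF_t = 101.800000, DF = 0.870203, PV = 88.586640
Price P = sum_t PV_t = 103.708493
Convexity numerator sum_t t*(t + 1/m) * CF_t / (1+y/m)^(m*t + 2):
  t = 0.5000: term = 0.863234
  t = 1.0000: term = 2.553947
  t = 1.5000: term = 5.037372
  t = 2.0000: term = 8.279703
  t = 2.5000: term = 12.248082
  t = 3.0000: term = 16.910567
  t = 3.5000: term = 22.236117
  t = 4.0000: term = 28.194569
  t = 4.5000: term = 34.756619
  t = 5.0000: term = 2369.327045
Convexity = (1/P) * sum = 2500.407255 / 103.708493 = 24.109957

Answer: Convexity = 24.1100


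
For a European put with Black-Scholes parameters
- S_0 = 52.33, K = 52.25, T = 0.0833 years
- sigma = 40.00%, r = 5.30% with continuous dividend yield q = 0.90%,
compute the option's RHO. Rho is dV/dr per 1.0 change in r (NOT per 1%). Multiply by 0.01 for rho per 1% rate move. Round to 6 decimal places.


d1 = 0.1027236213; d2 = -0.0127233363
phi(d1) = 0.3968429754; exp(-qT) = 0.9992505810; exp(-rT) = 0.9955948313
N(-d2) = 0.5050757398
Rho = -K*T*exp(-rT)*N(-d2) = -52.2500 * 0.0833 * 0.9955948313 * 0.5050757398 = -2.188620

Answer: Rho = -2.188620


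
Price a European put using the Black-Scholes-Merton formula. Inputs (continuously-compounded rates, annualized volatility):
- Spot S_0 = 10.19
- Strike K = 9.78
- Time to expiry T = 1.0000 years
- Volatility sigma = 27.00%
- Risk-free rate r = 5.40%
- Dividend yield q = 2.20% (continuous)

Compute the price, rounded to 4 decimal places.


d1 = (ln(S/K) + (r - q + 0.5*sigma^2) * T) / (sigma * sqrt(T)) = 0.40561986
d2 = d1 - sigma * sqrt(T) = 0.13561986
exp(-rT) = 0.94743211; exp(-qT) = 0.97824024
P = K * exp(-rT) * N(-d2) - S_0 * exp(-qT) * N(-d1)
N(-d1) = 0.34251097; N(-d2) = 0.44606090
P = 9.7800 * 0.94743211 * 0.44606090 - 10.1900 * 0.97824024 * 0.34251097 = 0.7189

Answer: Price = 0.7189


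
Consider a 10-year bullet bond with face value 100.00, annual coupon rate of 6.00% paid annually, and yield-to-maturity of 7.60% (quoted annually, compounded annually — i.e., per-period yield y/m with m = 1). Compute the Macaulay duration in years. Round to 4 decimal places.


Coupon per period c = face * coupon_rate / m = 6.000000
Periods per year m = 1; per-period yield y/m = 0.076000
Number of cashflows N = 10
Cashflows (t years, CF_t, discount factor 1/(1+y/m)^(m*t), PV):
  t = 1.0000: CF_t = 6.000000, DF = 0.929368, PV = 5.576208
  t = 2.0000: CF_t = 6.000000, DF = 0.863725, PV = 5.182350
  t = 3.0000: CF_t = 6.000000, DF = 0.802718, PV = 4.816310
  t = 4.0000: CF_t = 6.000000, DF = 0.746021, PV = 4.476125
  t = 5.0000: CF_t = 6.000000, DF = 0.693328, PV = 4.159967
  t = 6.0000: CF_t = 6.000000, DF = 0.644357, PV = 3.866140
  t = 7.0000: CF_t = 6.000000, DF = 0.598845, PV = 3.593067
  t = 8.0000: CF_t = 6.000000, DF = 0.556547, PV = 3.339282
  t = 9.0000: CF_t = 6.000000, DF = 0.517237, PV = 3.103422
  t = 10.0000: CF_t = 106.000000, DF = 0.480704, PV = 50.954571
Price P = sum_t PV_t = 89.067442
Macaulay numerator sum_t t * PV_t:
  t * PV_t at t = 1.0000: 5.576208
  t * PV_t at t = 2.0000: 10.364699
  t * PV_t at t = 3.0000: 14.448930
  t * PV_t at t = 4.0000: 17.904498
  t * PV_t at t = 5.0000: 20.799835
  t * PV_t at t = 6.0000: 23.196842
  t * PV_t at t = 7.0000: 25.151471
  t * PV_t at t = 8.0000: 26.714255
  t * PV_t at t = 9.0000: 27.930796
  t * PV_t at t = 10.0000: 509.545713
Macaulay duration D = (sum_t t * PV_t) / P = 681.633249 / 89.067442 = 7.653001

Answer: Macaulay duration = 7.6530 years


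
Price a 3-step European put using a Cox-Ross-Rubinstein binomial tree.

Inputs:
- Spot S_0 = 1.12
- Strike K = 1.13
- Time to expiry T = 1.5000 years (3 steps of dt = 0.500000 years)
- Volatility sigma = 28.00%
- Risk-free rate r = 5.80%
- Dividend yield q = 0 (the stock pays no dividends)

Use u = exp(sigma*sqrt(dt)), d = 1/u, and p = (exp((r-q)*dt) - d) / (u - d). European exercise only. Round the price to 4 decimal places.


dt = T/N = 0.500000
u = exp(sigma*sqrt(dt)) = 1.218950; d = 1/u = 0.820378
p = (exp((r-q)*dt) - d) / (u - d) = 0.524489
Discount per step: exp(-r*dt) = 0.971416
Stock lattice S(k, i) with i counting down-moves:
  k=0: S(0,0) = 1.1200
  k=1: S(1,0) = 1.3652; S(1,1) = 0.9188
  k=2: S(2,0) = 1.6641; S(2,1) = 1.1200; S(2,2) = 0.7538
  k=3: S(3,0) = 2.0285; S(3,1) = 1.3652; S(3,2) = 0.9188; S(3,3) = 0.6184
Terminal payoffs V(N, i) = max(K - S_T, 0):
  V(3,0) = 0.000000; V(3,1) = 0.000000; V(3,2) = 0.211176; V(3,3) = 0.511613
Backward induction: V(k, i) = exp(-r*dt) * [p * V(k+1, i) + (1-p) * V(k+1, i+1)].
  V(2,0) = exp(-r*dt) * [p*0.000000 + (1-p)*0.000000] = 0.000000
  V(2,1) = exp(-r*dt) * [p*0.000000 + (1-p)*0.211176] = 0.097547
  V(2,2) = exp(-r*dt) * [p*0.211176 + (1-p)*0.511613] = 0.343918
  V(1,0) = exp(-r*dt) * [p*0.000000 + (1-p)*0.097547] = 0.045059
  V(1,1) = exp(-r*dt) * [p*0.097547 + (1-p)*0.343918] = 0.208562
  V(0,0) = exp(-r*dt) * [p*0.045059 + (1-p)*0.208562] = 0.119296

Answer: Price = V(0,0) = 0.1193


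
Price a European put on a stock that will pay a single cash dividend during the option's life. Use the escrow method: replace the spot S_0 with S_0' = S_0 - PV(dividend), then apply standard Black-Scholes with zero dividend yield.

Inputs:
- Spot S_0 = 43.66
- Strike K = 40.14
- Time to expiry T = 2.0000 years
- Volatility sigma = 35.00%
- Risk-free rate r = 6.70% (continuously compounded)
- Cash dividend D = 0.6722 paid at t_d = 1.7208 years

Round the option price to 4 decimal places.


Answer: Price = 4.2878

Derivation:
PV(D) = D * exp(-r * t_d) = 0.6722 * 0.89110448 = 0.59900043
S_0' = S_0 - PV(D) = 43.6600 - 0.59900043 = 43.06099957
d1 = (ln(S_0'/K) + (r + sigma^2/2)*T) / (sigma*sqrt(T)) = 0.66012330
d2 = d1 - sigma*sqrt(T) = 0.16514855
exp(-rT) = 0.87459006
N(-d1) = 0.25458735; N(-d2) = 0.43441353
P = K * exp(-rT) * N(-d2) - S_0' * N(-d1) = 40.1400 * 0.87459006 * 0.43441353 - 43.06099957 * 0.25458735 = 4.2878


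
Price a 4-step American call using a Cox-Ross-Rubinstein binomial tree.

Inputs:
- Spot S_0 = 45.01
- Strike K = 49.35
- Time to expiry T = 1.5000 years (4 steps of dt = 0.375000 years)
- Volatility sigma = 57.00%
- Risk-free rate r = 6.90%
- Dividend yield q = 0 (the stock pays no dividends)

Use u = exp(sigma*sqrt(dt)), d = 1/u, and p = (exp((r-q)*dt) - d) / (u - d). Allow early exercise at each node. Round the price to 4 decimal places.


Answer: Price = V(0,0) = 12.3636

Derivation:
dt = T/N = 0.375000
u = exp(sigma*sqrt(dt)) = 1.417723; d = 1/u = 0.705356
p = (exp((r-q)*dt) - d) / (u - d) = 0.450409
Discount per step: exp(-r*dt) = 0.974457
Stock lattice S(k, i) with i counting down-moves:
  k=0: S(0,0) = 45.0100
  k=1: S(1,0) = 63.8117; S(1,1) = 31.7481
  k=2: S(2,0) = 90.4674; S(2,1) = 45.0100; S(2,2) = 22.3937
  k=3: S(3,0) = 128.2577; S(3,1) = 63.8117; S(3,2) = 31.7481; S(3,3) = 15.7955
  k=4: S(4,0) = 181.8339; S(4,1) = 90.4674; S(4,2) = 45.0100; S(4,3) = 22.3937; S(4,4) = 11.1415
Terminal payoffs V(N, i) = max(S_T - K, 0):
  V(4,0) = 132.483938; V(4,1) = 41.117373; V(4,2) = 0.000000; V(4,3) = 0.000000; V(4,4) = 0.000000
Backward induction: V(k, i) = exp(-r*dt) * [p * V(k+1, i) + (1-p) * V(k+1, i+1)]; then take max(V_cont, immediate exercise) for American.
  V(3,0) = exp(-r*dt) * [p*132.483938 + (1-p)*41.117373] = 80.168257; exercise = 78.907704; V(3,0) = max -> 80.168257
  V(3,1) = exp(-r*dt) * [p*41.117373 + (1-p)*0.000000] = 18.046579; exercise = 14.461727; V(3,1) = max -> 18.046579
  V(3,2) = exp(-r*dt) * [p*0.000000 + (1-p)*0.000000] = 0.000000; exercise = 0.000000; V(3,2) = max -> 0.000000
  V(3,3) = exp(-r*dt) * [p*0.000000 + (1-p)*0.000000] = 0.000000; exercise = 0.000000; V(3,3) = max -> 0.000000
  V(2,0) = exp(-r*dt) * [p*80.168257 + (1-p)*18.046579] = 44.851065; exercise = 41.117373; V(2,0) = max -> 44.851065
  V(2,1) = exp(-r*dt) * [p*18.046579 + (1-p)*0.000000] = 7.920715; exercise = 0.000000; V(2,1) = max -> 7.920715
  V(2,2) = exp(-r*dt) * [p*0.000000 + (1-p)*0.000000] = 0.000000; exercise = 0.000000; V(2,2) = max -> 0.000000
  V(1,0) = exp(-r*dt) * [p*44.851065 + (1-p)*7.920715] = 23.927273; exercise = 14.461727; V(1,0) = max -> 23.927273
  V(1,1) = exp(-r*dt) * [p*7.920715 + (1-p)*0.000000] = 3.476433; exercise = 0.000000; V(1,1) = max -> 3.476433
  V(0,0) = exp(-r*dt) * [p*23.927273 + (1-p)*3.476433] = 12.363590; exercise = 0.000000; V(0,0) = max -> 12.363590


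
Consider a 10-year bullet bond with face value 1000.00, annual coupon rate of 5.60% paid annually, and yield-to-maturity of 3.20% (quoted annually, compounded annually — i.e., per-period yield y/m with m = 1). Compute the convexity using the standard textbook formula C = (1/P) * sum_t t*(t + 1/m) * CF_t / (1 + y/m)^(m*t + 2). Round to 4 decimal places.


Answer: Convexity = 77.7792

Derivation:
Coupon per period c = face * coupon_rate / m = 56.000000
Periods per year m = 1; per-period yield y/m = 0.032000
Number of cashflows N = 10
Cashflows (t years, CF_t, discount factor 1/(1+y/m)^(m*t), PV):
  t = 1.0000: CF_t = 56.000000, DF = 0.968992, PV = 54.263566
  t = 2.0000: CF_t = 56.000000, DF = 0.938946, PV = 52.580975
  t = 3.0000: CF_t = 56.000000, DF = 0.909831, PV = 50.950557
  t = 4.0000: CF_t = 56.000000, DF = 0.881620, PV = 49.370695
  t = 5.0000: CF_t = 56.000000, DF = 0.854283, PV = 47.839820
  t = 6.0000: CF_t = 56.000000, DF = 0.827793, PV = 46.356415
  t = 7.0000: CF_t = 56.000000, DF = 0.802125, PV = 44.919007
  t = 8.0000: CF_t = 56.000000, DF = 0.777253, PV = 43.526169
  t = 9.0000: CF_t = 56.000000, DF = 0.753152, PV = 42.176521
  t = 10.0000: CF_t = 1056.000000, DF = 0.729799, PV = 770.667324
Price P = sum_t PV_t = 1202.651049
Convexity numerator sum_t t*(t + 1/m) * CF_t / (1+y/m)^(m*t + 2):
  t = 1.0000: term = 101.901114
  t = 2.0000: term = 296.224168
  t = 3.0000: term = 574.077845
  t = 4.0000: term = 927.128302
  t = 5.0000: term = 1347.570207
  t = 6.0000: term = 1828.099118
  t = 7.0000: term = 2361.885165
  t = 8.0000: term = 2942.547963
  t = 9.0000: term = 3564.132707
  t = 10.0000: term = 79597.648134
Convexity = (1/P) * sum = 93541.214724 / 1202.651049 = 77.779182


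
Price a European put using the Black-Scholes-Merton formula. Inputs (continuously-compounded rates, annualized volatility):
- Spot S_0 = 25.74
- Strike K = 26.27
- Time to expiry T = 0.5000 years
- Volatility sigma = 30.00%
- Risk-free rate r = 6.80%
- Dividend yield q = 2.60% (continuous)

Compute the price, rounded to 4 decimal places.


d1 = (ln(S/K) + (r - q + 0.5*sigma^2) * T) / (sigma * sqrt(T)) = 0.10898212
d2 = d1 - sigma * sqrt(T) = -0.10314992
exp(-rT) = 0.96657150; exp(-qT) = 0.98708414
P = K * exp(-rT) * N(-d2) - S_0 * exp(-qT) * N(-d1)
N(-d1) = 0.45660834; N(-d2) = 0.54107801
P = 26.2700 * 0.96657150 * 0.54107801 - 25.7400 * 0.98708414 * 0.45660834 = 2.1377

Answer: Price = 2.1377


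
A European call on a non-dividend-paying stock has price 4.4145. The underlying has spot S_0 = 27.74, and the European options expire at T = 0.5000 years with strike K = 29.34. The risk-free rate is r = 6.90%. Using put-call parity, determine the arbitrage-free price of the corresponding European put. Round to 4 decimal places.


Put-call parity: C - P = S_0 * exp(-qT) - K * exp(-rT).
S_0 * exp(-qT) = 27.7400 * 1.00000000 = 27.74000000
K * exp(-rT) = 29.3400 * 0.96608834 = 28.34503189
P = C - S*exp(-qT) + K*exp(-rT)
P = 4.4145 - 27.74000000 + 28.34503189 = 5.0195

Answer: Put price = 5.0195


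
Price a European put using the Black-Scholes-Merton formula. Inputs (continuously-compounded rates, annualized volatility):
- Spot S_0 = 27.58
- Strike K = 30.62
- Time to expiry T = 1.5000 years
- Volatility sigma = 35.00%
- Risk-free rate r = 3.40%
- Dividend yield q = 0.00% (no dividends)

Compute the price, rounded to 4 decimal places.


Answer: Price = 5.6051

Derivation:
d1 = (ln(S/K) + (r - q + 0.5*sigma^2) * T) / (sigma * sqrt(T)) = 0.08937717
d2 = d1 - sigma * sqrt(T) = -0.33928353
exp(-rT) = 0.95027867; exp(-qT) = 1.00000000
P = K * exp(-rT) * N(-d2) - S_0 * exp(-qT) * N(-d1)
N(-d1) = 0.46439108; N(-d2) = 0.63280193
P = 30.6200 * 0.95027867 * 0.63280193 - 27.5800 * 1.00000000 * 0.46439108 = 5.6051


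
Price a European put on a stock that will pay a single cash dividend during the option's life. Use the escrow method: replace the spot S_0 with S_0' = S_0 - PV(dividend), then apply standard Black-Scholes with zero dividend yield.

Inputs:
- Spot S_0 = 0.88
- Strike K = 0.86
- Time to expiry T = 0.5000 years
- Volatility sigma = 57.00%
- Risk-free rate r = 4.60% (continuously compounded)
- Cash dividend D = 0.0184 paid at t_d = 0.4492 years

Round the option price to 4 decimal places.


PV(D) = D * exp(-r * t_d) = 0.0184 * 0.97954882 = 0.01802370
S_0' = S_0 - PV(D) = 0.8800 - 0.01802370 = 0.86197630
d1 = (ln(S_0'/K) + (r + sigma^2/2)*T) / (sigma*sqrt(T)) = 0.26428523
d2 = d1 - sigma*sqrt(T) = -0.13876564
exp(-rT) = 0.97726248
N(-d1) = 0.39578007; N(-d2) = 0.55518233
P = K * exp(-rT) * N(-d2) - S_0' * N(-d1) = 0.8600 * 0.97726248 * 0.55518233 - 0.86197630 * 0.39578007 = 0.1254

Answer: Price = 0.1254


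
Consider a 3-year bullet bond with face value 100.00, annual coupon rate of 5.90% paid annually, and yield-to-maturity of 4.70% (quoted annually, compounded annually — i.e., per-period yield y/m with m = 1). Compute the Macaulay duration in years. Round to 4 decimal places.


Answer: Macaulay duration = 2.8388 years

Derivation:
Coupon per period c = face * coupon_rate / m = 5.900000
Periods per year m = 1; per-period yield y/m = 0.047000
Number of cashflows N = 3
Cashflows (t years, CF_t, discount factor 1/(1+y/m)^(m*t), PV):
  t = 1.0000: CF_t = 5.900000, DF = 0.955110, PV = 5.635148
  t = 2.0000: CF_t = 5.900000, DF = 0.912235, PV = 5.382185
  t = 3.0000: CF_t = 105.900000, DF = 0.871284, PV = 92.269022
Price P = sum_t PV_t = 103.286355
Macaulay numerator sum_t t * PV_t:
  t * PV_t at t = 1.0000: 5.635148
  t * PV_t at t = 2.0000: 10.764371
  t * PV_t at t = 3.0000: 276.807065
Macaulay duration D = (sum_t t * PV_t) / P = 293.206583 / 103.286355 = 2.838774


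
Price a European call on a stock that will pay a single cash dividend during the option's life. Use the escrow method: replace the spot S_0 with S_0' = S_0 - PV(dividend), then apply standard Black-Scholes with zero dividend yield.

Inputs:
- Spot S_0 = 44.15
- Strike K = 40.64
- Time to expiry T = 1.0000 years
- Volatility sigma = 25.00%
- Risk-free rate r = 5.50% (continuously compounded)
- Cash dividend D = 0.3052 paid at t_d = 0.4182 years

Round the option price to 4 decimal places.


Answer: Price = 7.3338

Derivation:
PV(D) = D * exp(-r * t_d) = 0.3052 * 0.97726151 = 0.29826021
S_0' = S_0 - PV(D) = 44.1500 - 0.29826021 = 43.85173979
d1 = (ln(S_0'/K) + (r + sigma^2/2)*T) / (sigma*sqrt(T)) = 0.64924636
d2 = d1 - sigma*sqrt(T) = 0.39924636
exp(-rT) = 0.94648515
N(d1) = 0.74191043; N(d2) = 0.65514416
C = S_0' * N(d1) - K * exp(-rT) * N(d2) = 43.85173979 * 0.74191043 - 40.6400 * 0.94648515 * 0.65514416 = 7.3338


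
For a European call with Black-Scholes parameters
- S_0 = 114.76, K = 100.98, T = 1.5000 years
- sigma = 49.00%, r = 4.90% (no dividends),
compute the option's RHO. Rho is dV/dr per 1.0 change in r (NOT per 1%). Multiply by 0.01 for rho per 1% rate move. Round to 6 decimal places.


d1 = 0.6356934338; d2 = 0.0355684468
phi(d1) = 0.3259564146; exp(-qT) = 1.0000000000; exp(-rT) = 0.9291361458
N(d2) = 0.5141867659
Rho = K*T*exp(-rT)*N(d2) = 100.9800 * 1.5000 * 0.9291361458 * 0.5141867659 = 72.364718

Answer: Rho = 72.364718


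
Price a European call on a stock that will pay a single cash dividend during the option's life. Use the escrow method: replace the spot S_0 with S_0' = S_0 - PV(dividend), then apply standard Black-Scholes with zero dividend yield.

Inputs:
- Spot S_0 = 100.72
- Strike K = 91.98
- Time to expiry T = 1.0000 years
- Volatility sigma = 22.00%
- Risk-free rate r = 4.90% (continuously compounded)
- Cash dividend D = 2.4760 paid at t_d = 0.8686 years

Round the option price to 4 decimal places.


Answer: Price = 14.6247

Derivation:
PV(D) = D * exp(-r * t_d) = 2.4760 * 0.95833162 = 2.37282910
S_0' = S_0 - PV(D) = 100.7200 - 2.37282910 = 98.34717090
d1 = (ln(S_0'/K) + (r + sigma^2/2)*T) / (sigma*sqrt(T)) = 0.63696644
d2 = d1 - sigma*sqrt(T) = 0.41696644
exp(-rT) = 0.95218113
N(d1) = 0.73792665; N(d2) = 0.66164852
C = S_0' * N(d1) - K * exp(-rT) * N(d2) = 98.34717090 * 0.73792665 - 91.9800 * 0.95218113 * 0.66164852 = 14.6247


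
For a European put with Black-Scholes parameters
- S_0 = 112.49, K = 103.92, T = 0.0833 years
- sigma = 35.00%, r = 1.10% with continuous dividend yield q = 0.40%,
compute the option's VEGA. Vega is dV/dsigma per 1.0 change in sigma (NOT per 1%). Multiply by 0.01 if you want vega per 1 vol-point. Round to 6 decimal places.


d1 = 0.8407391661; d2 = 0.7397230783
phi(d1) = 0.2801697230; exp(-qT) = 0.9996668555; exp(-rT) = 0.9990841197
Vega = S * exp(-qT) * phi(d1) * sqrt(T) = 112.4900 * 0.9996668555 * 0.2801697230 * 0.2886173938 = 9.093120

Answer: Vega = 9.093120


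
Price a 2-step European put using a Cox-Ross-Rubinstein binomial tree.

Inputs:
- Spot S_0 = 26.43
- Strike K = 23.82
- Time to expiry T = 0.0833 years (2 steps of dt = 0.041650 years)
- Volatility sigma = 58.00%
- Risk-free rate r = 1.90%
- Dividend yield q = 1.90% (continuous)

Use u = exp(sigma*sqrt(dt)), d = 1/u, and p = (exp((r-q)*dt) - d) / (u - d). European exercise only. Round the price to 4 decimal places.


Answer: Price = V(0,0) = 0.8292

Derivation:
dt = T/N = 0.041650
u = exp(sigma*sqrt(dt)) = 1.125659; d = 1/u = 0.888369
p = (exp((r-q)*dt) - d) / (u - d) = 0.470442
Discount per step: exp(-r*dt) = 0.999209
Stock lattice S(k, i) with i counting down-moves:
  k=0: S(0,0) = 26.4300
  k=1: S(1,0) = 29.7512; S(1,1) = 23.4796
  k=2: S(2,0) = 33.4896; S(2,1) = 26.4300; S(2,2) = 20.8585
Terminal payoffs V(N, i) = max(K - S_T, 0):
  V(2,0) = 0.000000; V(2,1) = 0.000000; V(2,2) = 2.961468
Backward induction: V(k, i) = exp(-r*dt) * [p * V(k+1, i) + (1-p) * V(k+1, i+1)].
  V(1,0) = exp(-r*dt) * [p*0.000000 + (1-p)*0.000000] = 0.000000
  V(1,1) = exp(-r*dt) * [p*0.000000 + (1-p)*2.961468] = 1.567027
  V(0,0) = exp(-r*dt) * [p*0.000000 + (1-p)*1.567027] = 0.829175


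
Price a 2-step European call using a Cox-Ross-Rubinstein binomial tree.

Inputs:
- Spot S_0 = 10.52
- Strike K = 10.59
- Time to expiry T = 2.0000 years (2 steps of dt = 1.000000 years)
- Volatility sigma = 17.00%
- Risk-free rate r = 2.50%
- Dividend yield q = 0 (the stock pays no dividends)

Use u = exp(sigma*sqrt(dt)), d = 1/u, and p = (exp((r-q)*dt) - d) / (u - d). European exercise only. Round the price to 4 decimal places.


Answer: Price = V(0,0) = 1.1268

Derivation:
dt = T/N = 1.000000
u = exp(sigma*sqrt(dt)) = 1.185305; d = 1/u = 0.843665
p = (exp((r-q)*dt) - d) / (u - d) = 0.531701
Discount per step: exp(-r*dt) = 0.975310
Stock lattice S(k, i) with i counting down-moves:
  k=0: S(0,0) = 10.5200
  k=1: S(1,0) = 12.4694; S(1,1) = 8.8754
  k=2: S(2,0) = 14.7800; S(2,1) = 10.5200; S(2,2) = 7.4878
Terminal payoffs V(N, i) = max(S_T - K, 0):
  V(2,0) = 4.190049; V(2,1) = 0.000000; V(2,2) = 0.000000
Backward induction: V(k, i) = exp(-r*dt) * [p * V(k+1, i) + (1-p) * V(k+1, i+1)].
  V(1,0) = exp(-r*dt) * [p*4.190049 + (1-p)*0.000000] = 2.172847
  V(1,1) = exp(-r*dt) * [p*0.000000 + (1-p)*0.000000] = 0.000000
  V(0,0) = exp(-r*dt) * [p*2.172847 + (1-p)*0.000000] = 1.126780


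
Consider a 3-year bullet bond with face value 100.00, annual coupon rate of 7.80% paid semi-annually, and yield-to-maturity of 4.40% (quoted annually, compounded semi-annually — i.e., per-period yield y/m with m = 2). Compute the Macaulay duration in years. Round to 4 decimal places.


Answer: Macaulay duration = 2.7459 years

Derivation:
Coupon per period c = face * coupon_rate / m = 3.900000
Periods per year m = 2; per-period yield y/m = 0.022000
Number of cashflows N = 6
Cashflows (t years, CF_t, discount factor 1/(1+y/m)^(m*t), PV):
  t = 0.5000: CF_t = 3.900000, DF = 0.978474, PV = 3.816047
  t = 1.0000: CF_t = 3.900000, DF = 0.957411, PV = 3.733901
  t = 1.5000: CF_t = 3.900000, DF = 0.936801, PV = 3.653524
  t = 2.0000: CF_t = 3.900000, DF = 0.916635, PV = 3.574876
  t = 2.5000: CF_t = 3.900000, DF = 0.896903, PV = 3.497922
  t = 3.0000: CF_t = 103.900000, DF = 0.877596, PV = 91.182222
Price P = sum_t PV_t = 109.458492
Macaulay numerator sum_t t * PV_t:
  t * PV_t at t = 0.5000: 1.908023
  t * PV_t at t = 1.0000: 3.733901
  t * PV_t at t = 1.5000: 5.480285
  t * PV_t at t = 2.0000: 7.149753
  t * PV_t at t = 2.5000: 8.744805
  t * PV_t at t = 3.0000: 273.546667
Macaulay duration D = (sum_t t * PV_t) / P = 300.563435 / 109.458492 = 2.745912


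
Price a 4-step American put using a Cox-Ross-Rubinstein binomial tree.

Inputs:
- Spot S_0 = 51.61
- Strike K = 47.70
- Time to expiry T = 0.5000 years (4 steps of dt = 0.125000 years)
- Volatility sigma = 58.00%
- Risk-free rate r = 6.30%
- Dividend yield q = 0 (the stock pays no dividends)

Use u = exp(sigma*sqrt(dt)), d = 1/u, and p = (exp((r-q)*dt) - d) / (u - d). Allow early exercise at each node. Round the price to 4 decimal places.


Answer: Price = V(0,0) = 5.6664

Derivation:
dt = T/N = 0.125000
u = exp(sigma*sqrt(dt)) = 1.227600; d = 1/u = 0.814598
p = (exp((r-q)*dt) - d) / (u - d) = 0.468057
Discount per step: exp(-r*dt) = 0.992156
Stock lattice S(k, i) with i counting down-moves:
  k=0: S(0,0) = 51.6100
  k=1: S(1,0) = 63.3564; S(1,1) = 42.0414
  k=2: S(2,0) = 77.7763; S(2,1) = 51.6100; S(2,2) = 34.2468
  k=3: S(3,0) = 95.4782; S(3,1) = 63.3564; S(3,2) = 42.0414; S(3,3) = 27.8974
  k=4: S(4,0) = 117.2091; S(4,1) = 77.7763; S(4,2) = 51.6100; S(4,3) = 34.2468; S(4,4) = 22.7251
Terminal payoffs V(N, i) = max(K - S_T, 0):
  V(4,0) = 0.000000; V(4,1) = 0.000000; V(4,2) = 0.000000; V(4,3) = 13.453187; V(4,4) = 24.974865
Backward induction: V(k, i) = exp(-r*dt) * [p * V(k+1, i) + (1-p) * V(k+1, i+1)]; then take max(V_cont, immediate exercise) for American.
  V(3,0) = exp(-r*dt) * [p*0.000000 + (1-p)*0.000000] = 0.000000; exercise = 0.000000; V(3,0) = max -> 0.000000
  V(3,1) = exp(-r*dt) * [p*0.000000 + (1-p)*0.000000] = 0.000000; exercise = 0.000000; V(3,1) = max -> 0.000000
  V(3,2) = exp(-r*dt) * [p*0.000000 + (1-p)*13.453187] = 7.100199; exercise = 5.658615; V(3,2) = max -> 7.100199
  V(3,3) = exp(-r*dt) * [p*13.453187 + (1-p)*24.974865] = 19.428464; exercise = 19.802626; V(3,3) = max -> 19.802626
  V(2,0) = exp(-r*dt) * [p*0.000000 + (1-p)*0.000000] = 0.000000; exercise = 0.000000; V(2,0) = max -> 0.000000
  V(2,1) = exp(-r*dt) * [p*0.000000 + (1-p)*7.100199] = 3.747277; exercise = 0.000000; V(2,1) = max -> 3.747277
  V(2,2) = exp(-r*dt) * [p*7.100199 + (1-p)*19.802626] = 13.748474; exercise = 13.453187; V(2,2) = max -> 13.748474
  V(1,0) = exp(-r*dt) * [p*0.000000 + (1-p)*3.747277] = 1.977704; exercise = 0.000000; V(1,0) = max -> 1.977704
  V(1,1) = exp(-r*dt) * [p*3.747277 + (1-p)*13.748474] = 8.996223; exercise = 5.658615; V(1,1) = max -> 8.996223
  V(0,0) = exp(-r*dt) * [p*1.977704 + (1-p)*8.996223] = 5.666360; exercise = 0.000000; V(0,0) = max -> 5.666360


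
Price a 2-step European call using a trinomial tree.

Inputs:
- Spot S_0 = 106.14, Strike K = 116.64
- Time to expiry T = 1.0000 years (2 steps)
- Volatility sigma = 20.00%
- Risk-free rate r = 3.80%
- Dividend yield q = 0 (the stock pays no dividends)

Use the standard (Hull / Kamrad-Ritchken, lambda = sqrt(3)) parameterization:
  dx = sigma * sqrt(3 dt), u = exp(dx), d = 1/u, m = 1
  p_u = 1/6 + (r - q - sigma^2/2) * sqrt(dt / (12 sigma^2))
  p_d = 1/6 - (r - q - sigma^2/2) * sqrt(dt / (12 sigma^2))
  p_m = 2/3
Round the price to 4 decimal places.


Answer: Price = V(0,0) = 6.3688

Derivation:
dt = T/N = 0.500000; dx = sigma*sqrt(3*dt) = 0.244949
u = exp(dx) = 1.277556; d = 1/u = 0.782744
p_u = 0.185038, p_m = 0.666667, p_d = 0.148295
Discount per step: exp(-r*dt) = 0.981179
Stock lattice S(k, j) with j the centered position index:
  k=0: S(0,+0) = 106.1400
  k=1: S(1,-1) = 83.0805; S(1,+0) = 106.1400; S(1,+1) = 135.5998
  k=2: S(2,-2) = 65.0308; S(2,-1) = 83.0805; S(2,+0) = 106.1400; S(2,+1) = 135.5998; S(2,+2) = 173.2364
Terminal payoffs V(N, j) = max(S_T - K, 0):
  V(2,-2) = 0.000000; V(2,-1) = 0.000000; V(2,+0) = 0.000000; V(2,+1) = 18.959807; V(2,+2) = 56.596364
Backward induction: V(k, j) = exp(-r*dt) * [p_u * V(k+1, j+1) + p_m * V(k+1, j) + p_d * V(k+1, j-1)]
  V(1,-1) = exp(-r*dt) * [p_u*0.000000 + p_m*0.000000 + p_d*0.000000] = 0.000000
  V(1,+0) = exp(-r*dt) * [p_u*18.959807 + p_m*0.000000 + p_d*0.000000] = 3.442254
  V(1,+1) = exp(-r*dt) * [p_u*56.596364 + p_m*18.959807 + p_d*0.000000] = 22.677351
  V(0,+0) = exp(-r*dt) * [p_u*22.677351 + p_m*3.442254 + p_d*0.000000] = 6.368839


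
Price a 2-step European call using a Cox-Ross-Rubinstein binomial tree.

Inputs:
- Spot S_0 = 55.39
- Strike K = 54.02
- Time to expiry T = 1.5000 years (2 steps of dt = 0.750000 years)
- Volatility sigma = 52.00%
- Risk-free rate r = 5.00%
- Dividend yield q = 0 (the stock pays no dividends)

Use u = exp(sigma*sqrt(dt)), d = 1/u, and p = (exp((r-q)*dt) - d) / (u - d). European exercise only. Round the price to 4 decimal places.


Answer: Price = V(0,0) = 14.7625

Derivation:
dt = T/N = 0.750000
u = exp(sigma*sqrt(dt)) = 1.568835; d = 1/u = 0.637416
p = (exp((r-q)*dt) - d) / (u - d) = 0.430307
Discount per step: exp(-r*dt) = 0.963194
Stock lattice S(k, i) with i counting down-moves:
  k=0: S(0,0) = 55.3900
  k=1: S(1,0) = 86.8978; S(1,1) = 35.3065
  k=2: S(2,0) = 136.3282; S(2,1) = 55.3900; S(2,2) = 22.5049
Terminal payoffs V(N, i) = max(S_T - K, 0):
  V(2,0) = 82.308238; V(2,1) = 1.370000; V(2,2) = 0.000000
Backward induction: V(k, i) = exp(-r*dt) * [p * V(k+1, i) + (1-p) * V(k+1, i+1)].
  V(1,0) = exp(-r*dt) * [p*82.308238 + (1-p)*1.370000] = 34.866000
  V(1,1) = exp(-r*dt) * [p*1.370000 + (1-p)*0.000000] = 0.567823
  V(0,0) = exp(-r*dt) * [p*34.866000 + (1-p)*0.567823] = 14.762469


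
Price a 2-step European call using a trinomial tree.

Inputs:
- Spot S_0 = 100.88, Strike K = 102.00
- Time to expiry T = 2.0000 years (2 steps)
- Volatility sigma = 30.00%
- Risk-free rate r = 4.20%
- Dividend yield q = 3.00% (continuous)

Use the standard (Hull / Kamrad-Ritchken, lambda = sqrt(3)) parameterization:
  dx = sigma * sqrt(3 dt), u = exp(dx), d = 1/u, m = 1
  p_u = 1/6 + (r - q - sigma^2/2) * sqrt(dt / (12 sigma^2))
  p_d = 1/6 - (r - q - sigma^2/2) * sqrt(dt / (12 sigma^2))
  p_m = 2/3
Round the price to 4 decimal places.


dt = T/N = 1.000000; dx = sigma*sqrt(3*dt) = 0.519615
u = exp(dx) = 1.681381; d = 1/u = 0.594749
p_u = 0.134912, p_m = 0.666667, p_d = 0.198421
Discount per step: exp(-r*dt) = 0.958870
Stock lattice S(k, j) with j the centered position index:
  k=0: S(0,+0) = 100.8800
  k=1: S(1,-1) = 59.9983; S(1,+0) = 100.8800; S(1,+1) = 169.6177
  k=2: S(2,-2) = 35.6840; S(2,-1) = 59.9983; S(2,+0) = 100.8800; S(2,+1) = 169.6177; S(2,+2) = 285.1919
Terminal payoffs V(N, j) = max(S_T - K, 0):
  V(2,-2) = 0.000000; V(2,-1) = 0.000000; V(2,+0) = 0.000000; V(2,+1) = 67.617675; V(2,+2) = 183.191868
Backward induction: V(k, j) = exp(-r*dt) * [p_u * V(k+1, j+1) + p_m * V(k+1, j) + p_d * V(k+1, j-1)]
  V(1,-1) = exp(-r*dt) * [p_u*0.000000 + p_m*0.000000 + p_d*0.000000] = 0.000000
  V(1,+0) = exp(-r*dt) * [p_u*67.617675 + p_m*0.000000 + p_d*0.000000] = 8.747254
  V(1,+1) = exp(-r*dt) * [p_u*183.191868 + p_m*67.617675 + p_d*0.000000] = 66.922691
  V(0,+0) = exp(-r*dt) * [p_u*66.922691 + p_m*8.747254 + p_d*0.000000] = 14.249000

Answer: Price = V(0,0) = 14.2490


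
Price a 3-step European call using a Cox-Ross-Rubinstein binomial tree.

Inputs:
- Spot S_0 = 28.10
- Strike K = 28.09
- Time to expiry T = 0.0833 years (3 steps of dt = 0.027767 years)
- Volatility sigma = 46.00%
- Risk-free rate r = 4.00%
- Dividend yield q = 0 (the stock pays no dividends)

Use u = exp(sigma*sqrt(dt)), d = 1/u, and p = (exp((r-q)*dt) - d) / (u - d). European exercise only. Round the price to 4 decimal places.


Answer: Price = V(0,0) = 1.6630

Derivation:
dt = T/N = 0.027767
u = exp(sigma*sqrt(dt)) = 1.079666; d = 1/u = 0.926213
p = (exp((r-q)*dt) - d) / (u - d) = 0.488088
Discount per step: exp(-r*dt) = 0.998890
Stock lattice S(k, i) with i counting down-moves:
  k=0: S(0,0) = 28.1000
  k=1: S(1,0) = 30.3386; S(1,1) = 26.0266
  k=2: S(2,0) = 32.7555; S(2,1) = 28.1000; S(2,2) = 24.1061
  k=3: S(3,0) = 35.3650; S(3,1) = 30.3386; S(3,2) = 26.0266; S(3,3) = 22.3274
Terminal payoffs V(N, i) = max(S_T - K, 0):
  V(3,0) = 7.275033; V(3,1) = 2.248602; V(3,2) = 0.000000; V(3,3) = 0.000000
Backward induction: V(k, i) = exp(-r*dt) * [p * V(k+1, i) + (1-p) * V(k+1, i+1)].
  V(2,0) = exp(-r*dt) * [p*7.275033 + (1-p)*2.248602] = 4.696726
  V(2,1) = exp(-r*dt) * [p*2.248602 + (1-p)*0.000000] = 1.096298
  V(2,2) = exp(-r*dt) * [p*0.000000 + (1-p)*0.000000] = 0.000000
  V(1,0) = exp(-r*dt) * [p*4.696726 + (1-p)*1.096298] = 2.850458
  V(1,1) = exp(-r*dt) * [p*1.096298 + (1-p)*0.000000] = 0.534497
  V(0,0) = exp(-r*dt) * [p*2.850458 + (1-p)*0.534497] = 1.663042


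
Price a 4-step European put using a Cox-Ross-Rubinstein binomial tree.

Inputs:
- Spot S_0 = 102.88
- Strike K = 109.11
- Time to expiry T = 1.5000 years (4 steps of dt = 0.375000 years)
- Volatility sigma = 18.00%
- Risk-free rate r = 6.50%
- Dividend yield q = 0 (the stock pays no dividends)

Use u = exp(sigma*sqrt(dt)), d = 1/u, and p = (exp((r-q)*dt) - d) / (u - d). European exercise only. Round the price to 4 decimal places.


dt = T/N = 0.375000
u = exp(sigma*sqrt(dt)) = 1.116532; d = 1/u = 0.895631
p = (exp((r-q)*dt) - d) / (u - d) = 0.584171
Discount per step: exp(-r*dt) = 0.975920
Stock lattice S(k, i) with i counting down-moves:
  k=0: S(0,0) = 102.8800
  k=1: S(1,0) = 114.8688; S(1,1) = 92.1425
  k=2: S(2,0) = 128.2546; S(2,1) = 102.8800; S(2,2) = 82.5257
  k=3: S(3,0) = 143.2003; S(3,1) = 114.8688; S(3,2) = 92.1425; S(3,3) = 73.9125
  k=4: S(4,0) = 159.8877; S(4,1) = 128.2546; S(4,2) = 102.8800; S(4,3) = 82.5257; S(4,4) = 66.1983
Terminal payoffs V(N, i) = max(K - S_T, 0):
  V(4,0) = 0.000000; V(4,1) = 0.000000; V(4,2) = 6.230000; V(4,3) = 26.584348; V(4,4) = 42.911679
Backward induction: V(k, i) = exp(-r*dt) * [p * V(k+1, i) + (1-p) * V(k+1, i+1)].
  V(3,0) = exp(-r*dt) * [p*0.000000 + (1-p)*0.000000] = 0.000000
  V(3,1) = exp(-r*dt) * [p*0.000000 + (1-p)*6.230000] = 2.528234
  V(3,2) = exp(-r*dt) * [p*6.230000 + (1-p)*26.584348] = 14.340102
  V(3,3) = exp(-r*dt) * [p*26.584348 + (1-p)*42.911679] = 32.570082
  V(2,0) = exp(-r*dt) * [p*0.000000 + (1-p)*2.528234] = 1.025998
  V(2,1) = exp(-r*dt) * [p*2.528234 + (1-p)*14.340102] = 7.260800
  V(2,2) = exp(-r*dt) * [p*14.340102 + (1-p)*32.570082] = 21.392807
  V(1,0) = exp(-r*dt) * [p*1.025998 + (1-p)*7.260800] = 3.531475
  V(1,1) = exp(-r*dt) * [p*7.260800 + (1-p)*21.392807] = 12.820954
  V(0,0) = exp(-r*dt) * [p*3.531475 + (1-p)*12.820954] = 7.216256

Answer: Price = V(0,0) = 7.2163


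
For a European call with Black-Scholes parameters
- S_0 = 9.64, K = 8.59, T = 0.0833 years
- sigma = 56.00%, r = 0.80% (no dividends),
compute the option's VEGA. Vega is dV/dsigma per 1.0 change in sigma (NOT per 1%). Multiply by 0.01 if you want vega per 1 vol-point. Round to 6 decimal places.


d1 = 0.7984508668; d2 = 0.6368251263
phi(d1) = 0.2900504439; exp(-qT) = 1.0000000000; exp(-rT) = 0.9993338220
Vega = S * exp(-qT) * phi(d1) * sqrt(T) = 9.6400 * 1.0000000000 * 0.2900504439 * 0.2886173938 = 0.806999

Answer: Vega = 0.806999


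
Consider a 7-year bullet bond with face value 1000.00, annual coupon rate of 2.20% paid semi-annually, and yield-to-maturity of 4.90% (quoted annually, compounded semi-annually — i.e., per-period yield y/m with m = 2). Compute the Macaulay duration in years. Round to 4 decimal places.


Answer: Macaulay duration = 6.4716 years

Derivation:
Coupon per period c = face * coupon_rate / m = 11.000000
Periods per year m = 2; per-period yield y/m = 0.024500
Number of cashflows N = 14
Cashflows (t years, CF_t, discount factor 1/(1+y/m)^(m*t), PV):
  t = 0.5000: CF_t = 11.000000, DF = 0.976086, PV = 10.736945
  t = 1.0000: CF_t = 11.000000, DF = 0.952744, PV = 10.480180
  t = 1.5000: CF_t = 11.000000, DF = 0.929960, PV = 10.229556
  t = 2.0000: CF_t = 11.000000, DF = 0.907721, PV = 9.984926
  t = 2.5000: CF_t = 11.000000, DF = 0.886013, PV = 9.746145
  t = 3.0000: CF_t = 11.000000, DF = 0.864825, PV = 9.513075
  t = 3.5000: CF_t = 11.000000, DF = 0.844143, PV = 9.285578
  t = 4.0000: CF_t = 11.000000, DF = 0.823957, PV = 9.063522
  t = 4.5000: CF_t = 11.000000, DF = 0.804252, PV = 8.846776
  t = 5.0000: CF_t = 11.000000, DF = 0.785019, PV = 8.635213
  t = 5.5000: CF_t = 11.000000, DF = 0.766246, PV = 8.428710
  t = 6.0000: CF_t = 11.000000, DF = 0.747922, PV = 8.227145
  t = 6.5000: CF_t = 11.000000, DF = 0.730036, PV = 8.030400
  t = 7.0000: CF_t = 1011.000000, DF = 0.712578, PV = 720.416543
Price P = sum_t PV_t = 841.624713
Macaulay numerator sum_t t * PV_t:
  t * PV_t at t = 0.5000: 5.368472
  t * PV_t at t = 1.0000: 10.480180
  t * PV_t at t = 1.5000: 15.344334
  t * PV_t at t = 2.0000: 19.969851
  t * PV_t at t = 2.5000: 24.365363
  t * PV_t at t = 3.0000: 28.539224
  t * PV_t at t = 3.5000: 32.499523
  t * PV_t at t = 4.0000: 36.254087
  t * PV_t at t = 4.5000: 39.810491
  t * PV_t at t = 5.0000: 43.176065
  t * PV_t at t = 5.5000: 46.357903
  t * PV_t at t = 6.0000: 49.362868
  t * PV_t at t = 6.5000: 52.197599
  t * PV_t at t = 7.0000: 5042.915804
Macaulay duration D = (sum_t t * PV_t) / P = 5446.641766 / 841.624713 = 6.471580


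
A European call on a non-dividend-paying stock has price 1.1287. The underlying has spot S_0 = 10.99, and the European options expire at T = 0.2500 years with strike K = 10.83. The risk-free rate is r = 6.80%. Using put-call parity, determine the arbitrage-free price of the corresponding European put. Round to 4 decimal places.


Answer: Put price = 0.7861

Derivation:
Put-call parity: C - P = S_0 * exp(-qT) - K * exp(-rT).
S_0 * exp(-qT) = 10.9900 * 1.00000000 = 10.99000000
K * exp(-rT) = 10.8300 * 0.98314368 = 10.64744610
P = C - S*exp(-qT) + K*exp(-rT)
P = 1.1287 - 10.99000000 + 10.64744610 = 0.7861


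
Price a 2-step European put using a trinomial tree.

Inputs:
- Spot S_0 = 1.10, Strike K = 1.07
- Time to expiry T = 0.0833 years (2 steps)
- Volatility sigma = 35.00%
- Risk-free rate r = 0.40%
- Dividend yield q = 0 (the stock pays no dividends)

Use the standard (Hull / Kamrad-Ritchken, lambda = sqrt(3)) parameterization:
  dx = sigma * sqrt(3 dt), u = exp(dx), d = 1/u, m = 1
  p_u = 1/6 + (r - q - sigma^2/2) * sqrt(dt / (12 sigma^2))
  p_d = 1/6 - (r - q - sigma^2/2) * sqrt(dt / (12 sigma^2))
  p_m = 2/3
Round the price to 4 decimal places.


dt = T/N = 0.041650; dx = sigma*sqrt(3*dt) = 0.123719
u = exp(dx) = 1.131698; d = 1/u = 0.883628
p_u = 0.157030, p_m = 0.666667, p_d = 0.176303
Discount per step: exp(-r*dt) = 0.999833
Stock lattice S(k, j) with j the centered position index:
  k=0: S(0,+0) = 1.1000
  k=1: S(1,-1) = 0.9720; S(1,+0) = 1.1000; S(1,+1) = 1.2449
  k=2: S(2,-2) = 0.8589; S(2,-1) = 0.9720; S(2,+0) = 1.1000; S(2,+1) = 1.2449; S(2,+2) = 1.4088
Terminal payoffs V(N, j) = max(K - S_T, 0):
  V(2,-2) = 0.211121; V(2,-1) = 0.098009; V(2,+0) = 0.000000; V(2,+1) = 0.000000; V(2,+2) = 0.000000
Backward induction: V(k, j) = exp(-r*dt) * [p_u * V(k+1, j+1) + p_m * V(k+1, j) + p_d * V(k+1, j-1)]
  V(1,-1) = exp(-r*dt) * [p_u*0.000000 + p_m*0.098009 + p_d*0.211121] = 0.102544
  V(1,+0) = exp(-r*dt) * [p_u*0.000000 + p_m*0.000000 + p_d*0.098009] = 0.017276
  V(1,+1) = exp(-r*dt) * [p_u*0.000000 + p_m*0.000000 + p_d*0.000000] = 0.000000
  V(0,+0) = exp(-r*dt) * [p_u*0.000000 + p_m*0.017276 + p_d*0.102544] = 0.029591

Answer: Price = V(0,0) = 0.0296


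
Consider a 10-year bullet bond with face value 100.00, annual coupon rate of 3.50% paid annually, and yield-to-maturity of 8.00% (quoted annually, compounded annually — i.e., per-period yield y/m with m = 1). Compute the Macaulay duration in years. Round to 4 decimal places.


Coupon per period c = face * coupon_rate / m = 3.500000
Periods per year m = 1; per-period yield y/m = 0.080000
Number of cashflows N = 10
Cashflows (t years, CF_t, discount factor 1/(1+y/m)^(m*t), PV):
  t = 1.0000: CF_t = 3.500000, DF = 0.925926, PV = 3.240741
  t = 2.0000: CF_t = 3.500000, DF = 0.857339, PV = 3.000686
  t = 3.0000: CF_t = 3.500000, DF = 0.793832, PV = 2.778413
  t = 4.0000: CF_t = 3.500000, DF = 0.735030, PV = 2.572604
  t = 5.0000: CF_t = 3.500000, DF = 0.680583, PV = 2.382041
  t = 6.0000: CF_t = 3.500000, DF = 0.630170, PV = 2.205594
  t = 7.0000: CF_t = 3.500000, DF = 0.583490, PV = 2.042216
  t = 8.0000: CF_t = 3.500000, DF = 0.540269, PV = 1.890941
  t = 9.0000: CF_t = 3.500000, DF = 0.500249, PV = 1.750871
  t = 10.0000: CF_t = 103.500000, DF = 0.463193, PV = 47.940526
Price P = sum_t PV_t = 69.804634
Macaulay numerator sum_t t * PV_t:
  t * PV_t at t = 1.0000: 3.240741
  t * PV_t at t = 2.0000: 6.001372
  t * PV_t at t = 3.0000: 8.335239
  t * PV_t at t = 4.0000: 10.290418
  t * PV_t at t = 5.0000: 11.910206
  t * PV_t at t = 6.0000: 13.233562
  t * PV_t at t = 7.0000: 14.295515
  t * PV_t at t = 8.0000: 15.127529
  t * PV_t at t = 9.0000: 15.757842
  t * PV_t at t = 10.0000: 479.405260
Macaulay duration D = (sum_t t * PV_t) / P = 577.597683 / 69.804634 = 8.274489

Answer: Macaulay duration = 8.2745 years


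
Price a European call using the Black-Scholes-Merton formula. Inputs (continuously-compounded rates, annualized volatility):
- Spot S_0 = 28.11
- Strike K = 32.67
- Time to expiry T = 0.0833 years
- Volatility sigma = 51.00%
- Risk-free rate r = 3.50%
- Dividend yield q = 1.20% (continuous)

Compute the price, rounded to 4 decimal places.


Answer: Price = 0.3645

Derivation:
d1 = (ln(S/K) + (r - q + 0.5*sigma^2) * T) / (sigma * sqrt(T)) = -0.93469817
d2 = d1 - sigma * sqrt(T) = -1.08189304
exp(-rT) = 0.99708875; exp(-qT) = 0.99900090
C = S_0 * exp(-qT) * N(d1) - K * exp(-rT) * N(d2)
N(d1) = 0.17497194; N(d2) = 0.13965003
C = 28.1100 * 0.99900090 * 0.17497194 - 32.6700 * 0.99708875 * 0.13965003 = 0.3645


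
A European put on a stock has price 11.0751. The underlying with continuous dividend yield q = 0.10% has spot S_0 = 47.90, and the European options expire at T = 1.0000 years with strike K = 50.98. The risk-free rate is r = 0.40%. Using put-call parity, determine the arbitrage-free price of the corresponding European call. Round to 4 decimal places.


Put-call parity: C - P = S_0 * exp(-qT) - K * exp(-rT).
S_0 * exp(-qT) = 47.9000 * 0.99900050 = 47.85212394
K * exp(-rT) = 50.9800 * 0.99600799 = 50.77648730
C = P + S*exp(-qT) - K*exp(-rT)
C = 11.0751 + 47.85212394 - 50.77648730 = 8.1507

Answer: Call price = 8.1507


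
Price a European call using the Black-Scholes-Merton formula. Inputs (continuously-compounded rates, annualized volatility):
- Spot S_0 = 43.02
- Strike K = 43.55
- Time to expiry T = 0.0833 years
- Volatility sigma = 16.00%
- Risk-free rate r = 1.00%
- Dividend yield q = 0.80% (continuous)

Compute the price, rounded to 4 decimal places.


d1 = (ln(S/K) + (r - q + 0.5*sigma^2) * T) / (sigma * sqrt(T)) = -0.23845885
d2 = d1 - sigma * sqrt(T) = -0.28463763
exp(-rT) = 0.99916735; exp(-qT) = 0.99933382
C = S_0 * exp(-qT) * N(d1) - K * exp(-rT) * N(d2)
N(d1) = 0.40576261; N(d2) = 0.38796089
C = 43.0200 * 0.99933382 * 0.40576261 - 43.5500 * 0.99916735 * 0.38796089 = 0.5627

Answer: Price = 0.5627
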